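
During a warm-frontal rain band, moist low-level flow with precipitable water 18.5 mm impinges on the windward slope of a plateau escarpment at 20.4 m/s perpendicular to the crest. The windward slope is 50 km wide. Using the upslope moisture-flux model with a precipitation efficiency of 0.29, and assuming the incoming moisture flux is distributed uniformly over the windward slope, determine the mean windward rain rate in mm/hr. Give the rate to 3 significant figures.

Incoming column moisture flux per unit ridge length: F = V × PW = 20.4 × 18.5 = 377.4 mm·m/s.
Spread over the 50 km slope with efficiency ε = 0.29: R = ε·F/W = 0.29 × 377.4 / 50000 m = 2.189e-03 mm/s.
R = 2.189e-03 × 3600 = 7.88 mm/hr.

R ≈ 7.88 mm/hr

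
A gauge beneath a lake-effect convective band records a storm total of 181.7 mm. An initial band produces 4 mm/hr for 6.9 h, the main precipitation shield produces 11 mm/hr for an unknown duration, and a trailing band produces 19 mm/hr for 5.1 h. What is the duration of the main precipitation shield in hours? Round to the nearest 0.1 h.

duration ≈ 5.2 h

Known phases: 4 × 6.9 + 19 × 5.1 = 27.6 + 96.9 = 124.5 mm.
Remaining depth = 181.7 − 124.5 = 57.2 mm.
Duration = 57.2 / 11 = 5.2 h.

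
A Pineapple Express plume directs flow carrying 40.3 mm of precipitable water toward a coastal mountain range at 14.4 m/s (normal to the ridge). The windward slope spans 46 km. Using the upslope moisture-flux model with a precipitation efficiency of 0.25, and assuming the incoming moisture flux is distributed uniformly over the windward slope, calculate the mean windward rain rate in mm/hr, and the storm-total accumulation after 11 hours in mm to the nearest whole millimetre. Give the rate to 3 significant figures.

R ≈ 11.4 mm/hr; total ≈ 125 mm

Incoming column moisture flux per unit ridge length: F = V × PW = 14.4 × 40.3 = 580.32 mm·m/s.
Spread over the 46 km slope with efficiency ε = 0.25: R = ε·F/W = 0.25 × 580.32 / 46000 m = 3.154e-03 mm/s.
R = 3.154e-03 × 3600 = 11.4 mm/hr.
Over 11 h: total = 11.4 × 11 = 125.4 ≈ 125 mm.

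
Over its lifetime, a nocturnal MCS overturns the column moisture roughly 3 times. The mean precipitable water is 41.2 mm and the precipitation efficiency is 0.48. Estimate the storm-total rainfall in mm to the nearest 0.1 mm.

rainfall ≈ 59.3 mm

Each cycle deposits ε × PW = 0.48 × 41.2 = 19.776 mm.
Over 3 cycles: 3 × 19.776 = 59.3 mm.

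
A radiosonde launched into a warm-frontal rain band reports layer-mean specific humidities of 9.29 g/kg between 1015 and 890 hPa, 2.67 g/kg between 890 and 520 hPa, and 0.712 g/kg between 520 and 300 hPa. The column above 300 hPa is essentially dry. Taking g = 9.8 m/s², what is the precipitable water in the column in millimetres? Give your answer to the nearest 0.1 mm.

Precipitable water is the column-integrated vapour mass per unit area: PW = (1/g) Σ q̄ Δp, with q in kg/kg and Δp in Pa (1 kg/m² of water = 1 mm).
Layer 1015–890 hPa: Δp = 125 hPa = 12500 Pa, q̄ = 0.00929 kg/kg → 0.00929 × 12500 / 9.8 = 11.85 mm
Layer 890–520 hPa: Δp = 370 hPa = 37000 Pa, q̄ = 0.00267 kg/kg → 0.00267 × 37000 / 9.8 = 10.08 mm
Layer 520–300 hPa: Δp = 220 hPa = 22000 Pa, q̄ = 0.000712 kg/kg → 0.000712 × 22000 / 9.8 = 1.60 mm
PW = 11.85 + 10.08 + 1.60 = 23.53 ≈ 23.5 mm.

PW ≈ 23.5 mm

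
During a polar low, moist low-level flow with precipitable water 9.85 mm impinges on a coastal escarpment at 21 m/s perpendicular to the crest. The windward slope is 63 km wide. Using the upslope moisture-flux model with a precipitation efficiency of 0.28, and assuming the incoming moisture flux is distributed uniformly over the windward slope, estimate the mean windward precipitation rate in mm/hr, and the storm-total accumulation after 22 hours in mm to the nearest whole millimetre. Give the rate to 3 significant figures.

Incoming column moisture flux per unit ridge length: F = V × PW = 21 × 9.85 = 206.85 mm·m/s.
Spread over the 63 km slope with efficiency ε = 0.28: R = ε·F/W = 0.28 × 206.85 / 63000 m = 9.193e-04 mm/s.
R = 9.193e-04 × 3600 = 3.31 mm/hr.
Over 22 h: total = 3.31 × 22 = 72.82 ≈ 73 mm.

R ≈ 3.31 mm/hr; total ≈ 73 mm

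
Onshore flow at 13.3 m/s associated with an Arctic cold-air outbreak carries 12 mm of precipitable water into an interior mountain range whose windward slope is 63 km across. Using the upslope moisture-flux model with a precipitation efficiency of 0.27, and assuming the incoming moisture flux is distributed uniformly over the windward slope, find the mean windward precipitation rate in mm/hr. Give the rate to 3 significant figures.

R ≈ 2.46 mm/hr

Incoming column moisture flux per unit ridge length: F = V × PW = 13.3 × 12 = 159.6 mm·m/s.
Spread over the 63 km slope with efficiency ε = 0.27: R = ε·F/W = 0.27 × 159.6 / 63000 m = 6.840e-04 mm/s.
R = 6.840e-04 × 3600 = 2.46 mm/hr.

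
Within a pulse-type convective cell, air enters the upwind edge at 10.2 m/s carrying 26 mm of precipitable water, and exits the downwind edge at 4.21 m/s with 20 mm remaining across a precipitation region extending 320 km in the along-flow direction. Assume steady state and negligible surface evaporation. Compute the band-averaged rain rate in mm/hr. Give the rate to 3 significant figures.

Column moisture flux per unit crosswind length is F = V × PW.
Inflow: F_in = 10.2 × 26 = 265.2 mm·m/s
Outflow: F_out = 4.21 × 20 = 84.2 mm·m/s
Steady-state rate R = (F_in − F_out)/L = (265.2 − 84.2) / 320000 m = 5.656e-04 mm/s.
R = 5.656e-04 × 3600 = 2.04 mm/hr.

R ≈ 2.04 mm/hr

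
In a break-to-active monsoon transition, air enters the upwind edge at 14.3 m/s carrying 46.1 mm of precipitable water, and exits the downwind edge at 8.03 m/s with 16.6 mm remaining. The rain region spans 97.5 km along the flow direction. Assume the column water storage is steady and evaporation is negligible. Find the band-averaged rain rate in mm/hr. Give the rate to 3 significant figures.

Column moisture flux per unit crosswind length is F = V × PW.
Inflow: F_in = 14.3 × 46.1 = 659.23 mm·m/s
Outflow: F_out = 8.03 × 16.6 = 133.298 mm·m/s
Steady-state rate R = (F_in − F_out)/L = (659.23 − 133.298) / 97500 m = 5.394e-03 mm/s.
R = 5.394e-03 × 3600 = 19.4 mm/hr.

R ≈ 19.4 mm/hr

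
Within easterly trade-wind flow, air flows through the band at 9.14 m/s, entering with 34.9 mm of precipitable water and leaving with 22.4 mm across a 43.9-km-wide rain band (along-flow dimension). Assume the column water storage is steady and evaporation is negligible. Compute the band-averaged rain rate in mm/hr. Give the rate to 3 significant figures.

R ≈ 9.37 mm/hr

Column moisture flux per unit crosswind length is F = V × PW.
Inflow: F_in = 9.14 × 34.9 = 318.986 mm·m/s
Outflow: F_out = 9.14 × 22.4 = 204.736 mm·m/s
Steady-state rate R = (F_in − F_out)/L = (318.986 − 204.736) / 43900 m = 2.603e-03 mm/s.
R = 2.603e-03 × 3600 = 9.37 mm/hr.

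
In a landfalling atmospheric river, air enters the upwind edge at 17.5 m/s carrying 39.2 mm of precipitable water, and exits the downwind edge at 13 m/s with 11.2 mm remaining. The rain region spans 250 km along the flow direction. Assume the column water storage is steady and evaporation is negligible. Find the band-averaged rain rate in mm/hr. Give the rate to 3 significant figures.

Column moisture flux per unit crosswind length is F = V × PW.
Inflow: F_in = 17.5 × 39.2 = 686 mm·m/s
Outflow: F_out = 13 × 11.2 = 145.6 mm·m/s
Steady-state rate R = (F_in − F_out)/L = (686 − 145.6) / 250000 m = 2.162e-03 mm/s.
R = 2.162e-03 × 3600 = 7.78 mm/hr.

R ≈ 7.78 mm/hr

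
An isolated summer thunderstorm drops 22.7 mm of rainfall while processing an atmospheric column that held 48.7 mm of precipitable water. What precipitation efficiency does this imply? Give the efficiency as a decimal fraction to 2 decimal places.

ε = rainfall / PW = 22.7 / 48.7 = 0.47.

ε ≈ 0.47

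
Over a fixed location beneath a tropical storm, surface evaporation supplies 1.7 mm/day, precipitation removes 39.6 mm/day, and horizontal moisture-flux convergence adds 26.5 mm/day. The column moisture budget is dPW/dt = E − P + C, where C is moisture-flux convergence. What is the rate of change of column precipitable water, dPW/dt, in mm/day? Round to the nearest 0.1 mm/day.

dPW/dt = E − P + C = 1.7 − 39.6 + (26.5) = -11.4 mm/day.

dPW/dt ≈ -11.4 mm/day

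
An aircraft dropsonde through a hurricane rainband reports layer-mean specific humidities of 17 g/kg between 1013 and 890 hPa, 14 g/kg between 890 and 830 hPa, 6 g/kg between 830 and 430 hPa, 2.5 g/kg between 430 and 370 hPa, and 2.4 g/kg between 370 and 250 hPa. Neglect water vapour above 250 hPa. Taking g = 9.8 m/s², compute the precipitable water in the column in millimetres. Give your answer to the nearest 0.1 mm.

Precipitable water is the column-integrated vapour mass per unit area: PW = (1/g) Σ q̄ Δp, with q in kg/kg and Δp in Pa (1 kg/m² of water = 1 mm).
Layer 1013–890 hPa: Δp = 123 hPa = 12300 Pa, q̄ = 0.017 kg/kg → 0.017 × 12300 / 9.8 = 21.34 mm
Layer 890–830 hPa: Δp = 60 hPa = 6000 Pa, q̄ = 0.014 kg/kg → 0.014 × 6000 / 9.8 = 8.57 mm
Layer 830–430 hPa: Δp = 400 hPa = 40000 Pa, q̄ = 0.006 kg/kg → 0.006 × 40000 / 9.8 = 24.49 mm
Layer 430–370 hPa: Δp = 60 hPa = 6000 Pa, q̄ = 0.0025 kg/kg → 0.0025 × 6000 / 9.8 = 1.53 mm
Layer 370–250 hPa: Δp = 120 hPa = 12000 Pa, q̄ = 0.0024 kg/kg → 0.0024 × 12000 / 9.8 = 2.94 mm
PW = 21.34 + 8.57 + 24.49 + 1.53 + 2.94 = 58.87 ≈ 58.9 mm.

PW ≈ 58.9 mm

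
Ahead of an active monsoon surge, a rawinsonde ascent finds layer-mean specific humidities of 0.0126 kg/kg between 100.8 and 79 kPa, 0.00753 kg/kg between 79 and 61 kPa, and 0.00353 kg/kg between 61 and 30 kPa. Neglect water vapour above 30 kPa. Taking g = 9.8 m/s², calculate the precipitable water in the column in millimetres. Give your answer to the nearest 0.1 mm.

Precipitable water is the column-integrated vapour mass per unit area: PW = (1/g) Σ q̄ Δp, with q in kg/kg and Δp in Pa (1 kg/m² of water = 1 mm).
Layer 100.8–79 kPa: Δp = 218 hPa = 21800 Pa, q̄ = 0.0126 kg/kg → 0.0126 × 21800 / 9.8 = 28.03 mm
Layer 79–61 kPa: Δp = 180 hPa = 18000 Pa, q̄ = 0.00753 kg/kg → 0.00753 × 18000 / 9.8 = 13.83 mm
Layer 61–30 kPa: Δp = 310 hPa = 31000 Pa, q̄ = 0.00353 kg/kg → 0.00353 × 31000 / 9.8 = 11.17 mm
PW = 28.03 + 13.83 + 11.17 = 53.03 ≈ 53.0 mm.

PW ≈ 53.0 mm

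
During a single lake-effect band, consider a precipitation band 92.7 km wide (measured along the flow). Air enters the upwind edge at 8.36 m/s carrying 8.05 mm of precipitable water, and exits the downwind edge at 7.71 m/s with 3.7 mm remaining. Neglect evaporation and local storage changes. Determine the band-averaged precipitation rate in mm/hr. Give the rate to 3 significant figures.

R ≈ 1.51 mm/hr

Column moisture flux per unit crosswind length is F = V × PW.
Inflow: F_in = 8.36 × 8.05 = 67.298 mm·m/s
Outflow: F_out = 7.71 × 3.7 = 28.527 mm·m/s
Steady-state rate R = (F_in − F_out)/L = (67.298 − 28.527) / 92700 m = 4.182e-04 mm/s.
R = 4.182e-04 × 3600 = 1.51 mm/hr.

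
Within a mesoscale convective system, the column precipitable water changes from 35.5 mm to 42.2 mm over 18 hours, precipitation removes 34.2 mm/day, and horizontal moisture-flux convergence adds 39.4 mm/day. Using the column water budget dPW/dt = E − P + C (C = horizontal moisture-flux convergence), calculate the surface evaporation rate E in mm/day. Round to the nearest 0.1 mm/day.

dPW/dt = (42.2 − 35.5) mm / (18/24 day) = +8.933 mm/day.
E = dPW/dt + P − C = (+8.933) + 34.2 − (39.4) = 3.7 mm/day.

E ≈ 3.7 mm/day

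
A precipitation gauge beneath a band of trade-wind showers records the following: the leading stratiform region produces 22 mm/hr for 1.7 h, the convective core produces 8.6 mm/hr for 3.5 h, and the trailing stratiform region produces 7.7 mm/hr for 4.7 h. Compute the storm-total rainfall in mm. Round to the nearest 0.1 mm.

Total = Σ Rᵢ Δtᵢ = 22 × 1.7 + 8.6 × 3.5 + 7.7 × 4.7
      = 37.4 + 30.1 + 36.19 = 103.7 mm.

total ≈ 103.7 mm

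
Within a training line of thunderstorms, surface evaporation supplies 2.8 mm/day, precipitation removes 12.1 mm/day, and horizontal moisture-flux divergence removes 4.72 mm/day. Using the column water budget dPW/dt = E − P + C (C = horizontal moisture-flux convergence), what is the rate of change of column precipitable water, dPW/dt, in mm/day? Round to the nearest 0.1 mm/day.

dPW/dt ≈ -14.0 mm/day

dPW/dt = E − P + C = 2.8 − 12.1 + (-4.72) = -14.0 mm/day.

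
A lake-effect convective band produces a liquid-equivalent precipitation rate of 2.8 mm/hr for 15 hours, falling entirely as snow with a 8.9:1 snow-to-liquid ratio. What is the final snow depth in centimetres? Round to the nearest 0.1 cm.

snow depth ≈ 37.4 cm

Liquid-equivalent depth = 2.8 × 15 = 42 mm.
Snow depth = 42 mm × 8.9 = 373.8 mm = 37.4 cm.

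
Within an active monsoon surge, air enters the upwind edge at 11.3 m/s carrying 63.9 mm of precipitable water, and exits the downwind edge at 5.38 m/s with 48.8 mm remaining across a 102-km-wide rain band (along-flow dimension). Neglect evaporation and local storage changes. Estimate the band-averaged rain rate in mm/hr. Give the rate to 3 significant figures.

R ≈ 16.2 mm/hr

Column moisture flux per unit crosswind length is F = V × PW.
Inflow: F_in = 11.3 × 63.9 = 722.07 mm·m/s
Outflow: F_out = 5.38 × 48.8 = 262.544 mm·m/s
Steady-state rate R = (F_in − F_out)/L = (722.07 − 262.544) / 102000 m = 4.505e-03 mm/s.
R = 4.505e-03 × 3600 = 16.2 mm/hr.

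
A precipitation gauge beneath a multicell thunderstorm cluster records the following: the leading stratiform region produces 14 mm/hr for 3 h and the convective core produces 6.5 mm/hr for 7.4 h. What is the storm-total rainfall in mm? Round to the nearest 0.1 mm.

Total = Σ Rᵢ Δtᵢ = 14 × 3 + 6.5 × 7.4
      = 42 + 48.1 = 90.1 mm.

total ≈ 90.1 mm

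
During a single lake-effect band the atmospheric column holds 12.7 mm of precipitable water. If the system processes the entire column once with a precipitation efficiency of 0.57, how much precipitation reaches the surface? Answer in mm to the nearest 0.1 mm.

Precipitation = ε × PW = 0.57 × 12.7 = 7.2 mm.

precipitation ≈ 7.2 mm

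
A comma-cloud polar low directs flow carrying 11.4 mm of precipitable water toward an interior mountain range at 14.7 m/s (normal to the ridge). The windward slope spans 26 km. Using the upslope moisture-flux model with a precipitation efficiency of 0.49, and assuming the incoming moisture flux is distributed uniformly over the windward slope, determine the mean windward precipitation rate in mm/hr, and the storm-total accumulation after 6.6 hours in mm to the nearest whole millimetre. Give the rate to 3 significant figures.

R ≈ 11.4 mm/hr; total ≈ 75 mm

Incoming column moisture flux per unit ridge length: F = V × PW = 14.7 × 11.4 = 167.58 mm·m/s.
Spread over the 26 km slope with efficiency ε = 0.49: R = ε·F/W = 0.49 × 167.58 / 26000 m = 3.158e-03 mm/s.
R = 3.158e-03 × 3600 = 11.4 mm/hr.
Over 6.6 h: total = 11.4 × 6.6 = 75.24 ≈ 75 mm.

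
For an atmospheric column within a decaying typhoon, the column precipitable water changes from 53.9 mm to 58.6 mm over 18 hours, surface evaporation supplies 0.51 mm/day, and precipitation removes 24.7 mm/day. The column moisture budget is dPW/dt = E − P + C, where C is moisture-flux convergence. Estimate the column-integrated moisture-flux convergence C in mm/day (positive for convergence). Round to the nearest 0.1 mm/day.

C ≈ 30.5 mm/day

dPW/dt = (58.6 − 53.9) mm / (18/24 day) = +6.267 mm/day.
C = dPW/dt − E + P = (+6.267) − 0.51 + 24.7 = 30.5 mm/day.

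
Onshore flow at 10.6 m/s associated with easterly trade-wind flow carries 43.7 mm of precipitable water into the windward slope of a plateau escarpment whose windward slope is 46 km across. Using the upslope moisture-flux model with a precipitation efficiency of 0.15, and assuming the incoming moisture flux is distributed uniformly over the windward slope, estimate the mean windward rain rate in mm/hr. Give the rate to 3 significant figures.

Incoming column moisture flux per unit ridge length: F = V × PW = 10.6 × 43.7 = 463.22 mm·m/s.
Spread over the 46 km slope with efficiency ε = 0.15: R = ε·F/W = 0.15 × 463.22 / 46000 m = 1.511e-03 mm/s.
R = 1.511e-03 × 3600 = 5.44 mm/hr.

R ≈ 5.44 mm/hr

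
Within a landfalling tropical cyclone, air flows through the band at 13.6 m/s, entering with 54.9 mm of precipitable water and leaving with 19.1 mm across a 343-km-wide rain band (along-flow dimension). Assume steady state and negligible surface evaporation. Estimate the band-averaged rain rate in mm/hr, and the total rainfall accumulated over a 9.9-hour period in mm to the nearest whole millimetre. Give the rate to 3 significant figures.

Column moisture flux per unit crosswind length is F = V × PW.
Inflow: F_in = 13.6 × 54.9 = 746.64 mm·m/s
Outflow: F_out = 13.6 × 19.1 = 259.76 mm·m/s
Steady-state rate R = (F_in − F_out)/L = (746.64 − 259.76) / 343000 m = 1.419e-03 mm/s.
R = 1.419e-03 × 3600 = 5.11 mm/hr.
Over 9.9 h: total = 5.11 × 9.9 = 50.589 ≈ 51 mm.

R ≈ 5.11 mm/hr; total ≈ 51 mm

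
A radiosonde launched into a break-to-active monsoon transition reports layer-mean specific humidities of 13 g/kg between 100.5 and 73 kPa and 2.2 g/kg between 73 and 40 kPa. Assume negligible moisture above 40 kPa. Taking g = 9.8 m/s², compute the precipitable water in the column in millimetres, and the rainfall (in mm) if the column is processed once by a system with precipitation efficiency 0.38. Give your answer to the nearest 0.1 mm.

Precipitable water is the column-integrated vapour mass per unit area: PW = (1/g) Σ q̄ Δp, with q in kg/kg and Δp in Pa (1 kg/m² of water = 1 mm).
Layer 100.5–73 kPa: Δp = 275 hPa = 27500 Pa, q̄ = 0.013 kg/kg → 0.013 × 27500 / 9.8 = 36.48 mm
Layer 73–40 kPa: Δp = 330 hPa = 33000 Pa, q̄ = 0.0022 kg/kg → 0.0022 × 33000 / 9.8 = 7.41 mm
PW = 36.48 + 7.41 = 43.89 ≈ 43.9 mm.
Rainfall = ε × PW = 0.38 × 43.9 = 16.7 mm.

PW ≈ 43.9 mm; rainfall ≈ 16.7 mm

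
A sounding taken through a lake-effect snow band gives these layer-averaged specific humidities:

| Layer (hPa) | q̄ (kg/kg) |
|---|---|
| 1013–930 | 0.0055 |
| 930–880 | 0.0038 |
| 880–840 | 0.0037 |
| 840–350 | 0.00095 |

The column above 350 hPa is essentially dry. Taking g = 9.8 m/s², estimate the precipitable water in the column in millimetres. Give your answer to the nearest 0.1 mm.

Precipitable water is the column-integrated vapour mass per unit area: PW = (1/g) Σ q̄ Δp, with q in kg/kg and Δp in Pa (1 kg/m² of water = 1 mm).
Layer 1013–930 hPa: Δp = 83 hPa = 8300 Pa, q̄ = 0.0055 kg/kg → 0.0055 × 8300 / 9.8 = 4.66 mm
Layer 930–880 hPa: Δp = 50 hPa = 5000 Pa, q̄ = 0.0038 kg/kg → 0.0038 × 5000 / 9.8 = 1.94 mm
Layer 880–840 hPa: Δp = 40 hPa = 4000 Pa, q̄ = 0.0037 kg/kg → 0.0037 × 4000 / 9.8 = 1.51 mm
Layer 840–350 hPa: Δp = 490 hPa = 49000 Pa, q̄ = 0.00095 kg/kg → 0.00095 × 49000 / 9.8 = 4.75 mm
PW = 4.66 + 1.94 + 1.51 + 4.75 = 12.86 ≈ 12.9 mm.

PW ≈ 12.9 mm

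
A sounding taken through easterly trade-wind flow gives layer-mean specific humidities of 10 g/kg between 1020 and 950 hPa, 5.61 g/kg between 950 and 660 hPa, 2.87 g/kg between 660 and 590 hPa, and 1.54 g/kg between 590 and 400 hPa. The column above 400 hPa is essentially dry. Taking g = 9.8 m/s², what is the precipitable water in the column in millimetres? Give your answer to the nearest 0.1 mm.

PW ≈ 28.8 mm

Precipitable water is the column-integrated vapour mass per unit area: PW = (1/g) Σ q̄ Δp, with q in kg/kg and Δp in Pa (1 kg/m² of water = 1 mm).
Layer 1020–950 hPa: Δp = 70 hPa = 7000 Pa, q̄ = 0.01 kg/kg → 0.01 × 7000 / 9.8 = 7.14 mm
Layer 950–660 hPa: Δp = 290 hPa = 29000 Pa, q̄ = 0.00561 kg/kg → 0.00561 × 29000 / 9.8 = 16.60 mm
Layer 660–590 hPa: Δp = 70 hPa = 7000 Pa, q̄ = 0.00287 kg/kg → 0.00287 × 7000 / 9.8 = 2.05 mm
Layer 590–400 hPa: Δp = 190 hPa = 19000 Pa, q̄ = 0.00154 kg/kg → 0.00154 × 19000 / 9.8 = 2.99 mm
PW = 7.14 + 16.60 + 2.05 + 2.99 = 28.78 ≈ 28.8 mm.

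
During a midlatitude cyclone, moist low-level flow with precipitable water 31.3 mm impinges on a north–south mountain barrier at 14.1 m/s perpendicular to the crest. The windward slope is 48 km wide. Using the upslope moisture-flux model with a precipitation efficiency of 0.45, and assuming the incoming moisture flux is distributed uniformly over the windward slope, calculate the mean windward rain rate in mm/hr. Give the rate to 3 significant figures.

Incoming column moisture flux per unit ridge length: F = V × PW = 14.1 × 31.3 = 441.33 mm·m/s.
Spread over the 48 km slope with efficiency ε = 0.45: R = ε·F/W = 0.45 × 441.33 / 48000 m = 4.137e-03 mm/s.
R = 4.137e-03 × 3600 = 14.9 mm/hr.

R ≈ 14.9 mm/hr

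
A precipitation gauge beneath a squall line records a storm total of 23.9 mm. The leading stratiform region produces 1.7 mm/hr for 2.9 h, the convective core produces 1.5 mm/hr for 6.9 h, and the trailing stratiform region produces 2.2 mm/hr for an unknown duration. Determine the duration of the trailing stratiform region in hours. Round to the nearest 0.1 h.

duration ≈ 3.9 h

Known phases: 1.7 × 2.9 + 1.5 × 6.9 = 4.93 + 10.35 = 15.28 mm.
Remaining depth = 23.9 − 15.28 = 8.62 mm.
Duration = 8.62 / 2.2 = 3.9 h.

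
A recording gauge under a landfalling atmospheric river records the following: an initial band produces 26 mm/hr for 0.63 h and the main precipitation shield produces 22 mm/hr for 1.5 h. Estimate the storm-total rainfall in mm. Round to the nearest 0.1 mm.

total ≈ 49.4 mm

Total = Σ Rᵢ Δtᵢ = 26 × 0.63 + 22 × 1.5
      = 16.38 + 33 = 49.4 mm.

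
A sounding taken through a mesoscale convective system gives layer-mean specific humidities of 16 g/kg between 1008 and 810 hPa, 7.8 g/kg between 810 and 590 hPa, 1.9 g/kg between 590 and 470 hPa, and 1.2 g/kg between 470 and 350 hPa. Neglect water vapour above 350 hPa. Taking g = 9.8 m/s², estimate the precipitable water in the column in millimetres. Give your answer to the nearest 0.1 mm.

PW ≈ 53.6 mm

Precipitable water is the column-integrated vapour mass per unit area: PW = (1/g) Σ q̄ Δp, with q in kg/kg and Δp in Pa (1 kg/m² of water = 1 mm).
Layer 1008–810 hPa: Δp = 198 hPa = 19800 Pa, q̄ = 0.016 kg/kg → 0.016 × 19800 / 9.8 = 32.33 mm
Layer 810–590 hPa: Δp = 220 hPa = 22000 Pa, q̄ = 0.0078 kg/kg → 0.0078 × 22000 / 9.8 = 17.51 mm
Layer 590–470 hPa: Δp = 120 hPa = 12000 Pa, q̄ = 0.0019 kg/kg → 0.0019 × 12000 / 9.8 = 2.33 mm
Layer 470–350 hPa: Δp = 120 hPa = 12000 Pa, q̄ = 0.0012 kg/kg → 0.0012 × 12000 / 9.8 = 1.47 mm
PW = 32.33 + 17.51 + 2.33 + 1.47 = 53.64 ≈ 53.6 mm.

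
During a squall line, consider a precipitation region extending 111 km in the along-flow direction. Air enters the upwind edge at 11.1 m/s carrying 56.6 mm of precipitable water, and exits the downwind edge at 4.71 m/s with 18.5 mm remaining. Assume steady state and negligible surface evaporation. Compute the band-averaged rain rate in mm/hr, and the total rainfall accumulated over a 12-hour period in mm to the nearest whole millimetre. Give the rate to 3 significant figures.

Column moisture flux per unit crosswind length is F = V × PW.
Inflow: F_in = 11.1 × 56.6 = 628.26 mm·m/s
Outflow: F_out = 4.71 × 18.5 = 87.135 mm·m/s
Steady-state rate R = (F_in − F_out)/L = (628.26 − 87.135) / 111000 m = 4.875e-03 mm/s.
R = 4.875e-03 × 3600 = 17.6 mm/hr.
Over 12 h: total = 17.6 × 12 = 211.2 ≈ 211 mm.

R ≈ 17.6 mm/hr; total ≈ 211 mm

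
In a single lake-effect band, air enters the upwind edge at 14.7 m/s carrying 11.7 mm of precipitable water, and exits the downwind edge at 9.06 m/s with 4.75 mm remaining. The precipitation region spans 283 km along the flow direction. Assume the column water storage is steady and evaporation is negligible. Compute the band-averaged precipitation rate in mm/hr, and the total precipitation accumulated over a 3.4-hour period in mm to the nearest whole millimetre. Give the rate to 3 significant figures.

R ≈ 1.64 mm/hr; total ≈ 6 mm

Column moisture flux per unit crosswind length is F = V × PW.
Inflow: F_in = 14.7 × 11.7 = 171.99 mm·m/s
Outflow: F_out = 9.06 × 4.75 = 43.035 mm·m/s
Steady-state rate R = (F_in − F_out)/L = (171.99 − 43.035) / 283000 m = 4.557e-04 mm/s.
R = 4.557e-04 × 3600 = 1.64 mm/hr.
Over 3.4 h: total = 1.64 × 3.4 = 5.576 ≈ 6 mm.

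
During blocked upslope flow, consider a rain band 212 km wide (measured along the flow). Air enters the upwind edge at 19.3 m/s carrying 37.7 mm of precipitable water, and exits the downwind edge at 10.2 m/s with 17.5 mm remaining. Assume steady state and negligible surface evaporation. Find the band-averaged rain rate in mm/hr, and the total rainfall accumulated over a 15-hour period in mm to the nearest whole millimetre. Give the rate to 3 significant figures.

Column moisture flux per unit crosswind length is F = V × PW.
Inflow: F_in = 19.3 × 37.7 = 727.61 mm·m/s
Outflow: F_out = 10.2 × 17.5 = 178.5 mm·m/s
Steady-state rate R = (F_in − F_out)/L = (727.61 − 178.5) / 212000 m = 2.590e-03 mm/s.
R = 2.590e-03 × 3600 = 9.32 mm/hr.
Over 15 h: total = 9.32 × 15 = 139.8 ≈ 140 mm.

R ≈ 9.32 mm/hr; total ≈ 140 mm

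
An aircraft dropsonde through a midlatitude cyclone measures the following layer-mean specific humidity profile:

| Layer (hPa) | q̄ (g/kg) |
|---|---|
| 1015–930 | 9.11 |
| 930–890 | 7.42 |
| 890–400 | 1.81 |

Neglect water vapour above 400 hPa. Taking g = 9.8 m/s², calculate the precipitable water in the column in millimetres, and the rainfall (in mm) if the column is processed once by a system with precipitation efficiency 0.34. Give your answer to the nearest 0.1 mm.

PW ≈ 20.0 mm; rainfall ≈ 6.8 mm

Precipitable water is the column-integrated vapour mass per unit area: PW = (1/g) Σ q̄ Δp, with q in kg/kg and Δp in Pa (1 kg/m² of water = 1 mm).
Layer 1015–930 hPa: Δp = 85 hPa = 8500 Pa, q̄ = 0.00911 kg/kg → 0.00911 × 8500 / 9.8 = 7.90 mm
Layer 930–890 hPa: Δp = 40 hPa = 4000 Pa, q̄ = 0.00742 kg/kg → 0.00742 × 4000 / 9.8 = 3.03 mm
Layer 890–400 hPa: Δp = 490 hPa = 49000 Pa, q̄ = 0.00181 kg/kg → 0.00181 × 49000 / 9.8 = 9.05 mm
PW = 7.90 + 3.03 + 9.05 = 19.98 ≈ 20.0 mm.
Rainfall = ε × PW = 0.34 × 20.0 = 6.8 mm.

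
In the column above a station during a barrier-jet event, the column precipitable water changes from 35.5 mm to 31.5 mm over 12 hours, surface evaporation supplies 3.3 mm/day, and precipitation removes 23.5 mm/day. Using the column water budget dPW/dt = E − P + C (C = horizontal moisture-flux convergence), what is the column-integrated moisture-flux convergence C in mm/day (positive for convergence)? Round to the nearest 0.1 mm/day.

C ≈ 12.2 mm/day

dPW/dt = (31.5 − 35.5) mm / (12/24 day) = -8.000 mm/day.
C = dPW/dt − E + P = (-8.000) − 3.3 + 23.5 = 12.2 mm/day.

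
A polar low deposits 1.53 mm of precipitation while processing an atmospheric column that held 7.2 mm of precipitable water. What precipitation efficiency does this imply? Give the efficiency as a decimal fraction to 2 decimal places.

ε = precipitation / PW = 1.53 / 7.2 = 0.21.

ε ≈ 0.21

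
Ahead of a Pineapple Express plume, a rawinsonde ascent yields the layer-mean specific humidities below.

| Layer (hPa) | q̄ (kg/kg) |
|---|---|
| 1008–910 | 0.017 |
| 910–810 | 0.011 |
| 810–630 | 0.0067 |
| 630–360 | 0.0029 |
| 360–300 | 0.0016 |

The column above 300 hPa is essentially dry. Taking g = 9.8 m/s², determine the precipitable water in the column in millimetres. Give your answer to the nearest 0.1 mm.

Precipitable water is the column-integrated vapour mass per unit area: PW = (1/g) Σ q̄ Δp, with q in kg/kg and Δp in Pa (1 kg/m² of water = 1 mm).
Layer 1008–910 hPa: Δp = 98 hPa = 9800 Pa, q̄ = 0.017 kg/kg → 0.017 × 9800 / 9.8 = 17.00 mm
Layer 910–810 hPa: Δp = 100 hPa = 10000 Pa, q̄ = 0.011 kg/kg → 0.011 × 10000 / 9.8 = 11.22 mm
Layer 810–630 hPa: Δp = 180 hPa = 18000 Pa, q̄ = 0.0067 kg/kg → 0.0067 × 18000 / 9.8 = 12.31 mm
Layer 630–360 hPa: Δp = 270 hPa = 27000 Pa, q̄ = 0.0029 kg/kg → 0.0029 × 27000 / 9.8 = 7.99 mm
Layer 360–300 hPa: Δp = 60 hPa = 6000 Pa, q̄ = 0.0016 kg/kg → 0.0016 × 6000 / 9.8 = 0.98 mm
PW = 17.00 + 11.22 + 12.31 + 7.99 + 0.98 = 49.50 ≈ 49.5 mm.

PW ≈ 49.5 mm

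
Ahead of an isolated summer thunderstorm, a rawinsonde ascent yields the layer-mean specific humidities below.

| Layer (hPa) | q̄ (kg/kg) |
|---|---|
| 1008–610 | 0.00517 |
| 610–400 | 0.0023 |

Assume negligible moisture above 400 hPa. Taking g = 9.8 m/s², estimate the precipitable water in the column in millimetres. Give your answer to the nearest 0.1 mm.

Precipitable water is the column-integrated vapour mass per unit area: PW = (1/g) Σ q̄ Δp, with q in kg/kg and Δp in Pa (1 kg/m² of water = 1 mm).
Layer 1008–610 hPa: Δp = 398 hPa = 39800 Pa, q̄ = 0.00517 kg/kg → 0.00517 × 39800 / 9.8 = 21.00 mm
Layer 610–400 hPa: Δp = 210 hPa = 21000 Pa, q̄ = 0.0023 kg/kg → 0.0023 × 21000 / 9.8 = 4.93 mm
PW = 21.00 + 4.93 = 25.93 ≈ 25.9 mm.

PW ≈ 25.9 mm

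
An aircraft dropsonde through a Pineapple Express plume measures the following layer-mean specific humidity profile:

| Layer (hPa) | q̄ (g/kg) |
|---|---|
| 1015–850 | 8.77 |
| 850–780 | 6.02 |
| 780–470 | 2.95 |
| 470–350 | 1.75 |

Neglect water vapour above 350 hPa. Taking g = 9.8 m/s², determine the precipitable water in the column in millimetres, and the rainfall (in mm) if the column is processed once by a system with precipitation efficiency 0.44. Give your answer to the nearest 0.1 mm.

Precipitable water is the column-integrated vapour mass per unit area: PW = (1/g) Σ q̄ Δp, with q in kg/kg and Δp in Pa (1 kg/m² of water = 1 mm).
Layer 1015–850 hPa: Δp = 165 hPa = 16500 Pa, q̄ = 0.00877 kg/kg → 0.00877 × 16500 / 9.8 = 14.77 mm
Layer 850–780 hPa: Δp = 70 hPa = 7000 Pa, q̄ = 0.00602 kg/kg → 0.00602 × 7000 / 9.8 = 4.30 mm
Layer 780–470 hPa: Δp = 310 hPa = 31000 Pa, q̄ = 0.00295 kg/kg → 0.00295 × 31000 / 9.8 = 9.33 mm
Layer 470–350 hPa: Δp = 120 hPa = 12000 Pa, q̄ = 0.00175 kg/kg → 0.00175 × 12000 / 9.8 = 2.14 mm
PW = 14.77 + 4.30 + 9.33 + 2.14 = 30.54 ≈ 30.5 mm.
Rainfall = ε × PW = 0.44 × 30.5 = 13.4 mm.

PW ≈ 30.5 mm; rainfall ≈ 13.4 mm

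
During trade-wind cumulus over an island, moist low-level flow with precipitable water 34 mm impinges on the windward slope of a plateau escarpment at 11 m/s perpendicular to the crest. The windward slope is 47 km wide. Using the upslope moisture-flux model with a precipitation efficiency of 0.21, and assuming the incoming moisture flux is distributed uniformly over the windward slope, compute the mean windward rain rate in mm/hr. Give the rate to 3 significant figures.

R ≈ 6.02 mm/hr

Incoming column moisture flux per unit ridge length: F = V × PW = 11 × 34 = 374 mm·m/s.
Spread over the 47 km slope with efficiency ε = 0.21: R = ε·F/W = 0.21 × 374 / 47000 m = 1.671e-03 mm/s.
R = 1.671e-03 × 3600 = 6.02 mm/hr.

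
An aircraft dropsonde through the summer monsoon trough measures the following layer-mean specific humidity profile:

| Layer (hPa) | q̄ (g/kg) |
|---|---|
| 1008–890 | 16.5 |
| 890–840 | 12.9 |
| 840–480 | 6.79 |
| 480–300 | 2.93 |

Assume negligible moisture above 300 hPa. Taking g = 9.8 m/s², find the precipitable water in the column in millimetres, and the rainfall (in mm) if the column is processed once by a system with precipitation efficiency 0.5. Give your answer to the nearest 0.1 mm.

PW ≈ 56.8 mm; rainfall ≈ 28.4 mm

Precipitable water is the column-integrated vapour mass per unit area: PW = (1/g) Σ q̄ Δp, with q in kg/kg and Δp in Pa (1 kg/m² of water = 1 mm).
Layer 1008–890 hPa: Δp = 118 hPa = 11800 Pa, q̄ = 0.0165 kg/kg → 0.0165 × 11800 / 9.8 = 19.87 mm
Layer 890–840 hPa: Δp = 50 hPa = 5000 Pa, q̄ = 0.0129 kg/kg → 0.0129 × 5000 / 9.8 = 6.58 mm
Layer 840–480 hPa: Δp = 360 hPa = 36000 Pa, q̄ = 0.00679 kg/kg → 0.00679 × 36000 / 9.8 = 24.94 mm
Layer 480–300 hPa: Δp = 180 hPa = 18000 Pa, q̄ = 0.00293 kg/kg → 0.00293 × 18000 / 9.8 = 5.38 mm
PW = 19.87 + 6.58 + 24.94 + 5.38 = 56.77 ≈ 56.8 mm.
Rainfall = ε × PW = 0.5 × 56.8 = 28.4 mm.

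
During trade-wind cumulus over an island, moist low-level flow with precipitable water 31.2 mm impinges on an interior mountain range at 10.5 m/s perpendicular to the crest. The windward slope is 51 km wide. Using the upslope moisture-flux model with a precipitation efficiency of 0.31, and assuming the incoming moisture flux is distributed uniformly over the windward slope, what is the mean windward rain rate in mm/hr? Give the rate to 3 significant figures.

R ≈ 7.17 mm/hr

Incoming column moisture flux per unit ridge length: F = V × PW = 10.5 × 31.2 = 327.6 mm·m/s.
Spread over the 51 km slope with efficiency ε = 0.31: R = ε·F/W = 0.31 × 327.6 / 51000 m = 1.991e-03 mm/s.
R = 1.991e-03 × 3600 = 7.17 mm/hr.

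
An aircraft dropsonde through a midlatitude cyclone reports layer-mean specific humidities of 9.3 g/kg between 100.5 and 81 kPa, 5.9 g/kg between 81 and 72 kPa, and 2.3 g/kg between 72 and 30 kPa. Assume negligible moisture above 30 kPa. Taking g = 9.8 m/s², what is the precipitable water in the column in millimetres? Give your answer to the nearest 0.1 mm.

PW ≈ 33.8 mm

Precipitable water is the column-integrated vapour mass per unit area: PW = (1/g) Σ q̄ Δp, with q in kg/kg and Δp in Pa (1 kg/m² of water = 1 mm).
Layer 100.5–81 kPa: Δp = 195 hPa = 19500 Pa, q̄ = 0.0093 kg/kg → 0.0093 × 19500 / 9.8 = 18.51 mm
Layer 81–72 kPa: Δp = 90 hPa = 9000 Pa, q̄ = 0.0059 kg/kg → 0.0059 × 9000 / 9.8 = 5.42 mm
Layer 72–30 kPa: Δp = 420 hPa = 42000 Pa, q̄ = 0.0023 kg/kg → 0.0023 × 42000 / 9.8 = 9.86 mm
PW = 18.51 + 5.42 + 9.86 = 33.79 ≈ 33.8 mm.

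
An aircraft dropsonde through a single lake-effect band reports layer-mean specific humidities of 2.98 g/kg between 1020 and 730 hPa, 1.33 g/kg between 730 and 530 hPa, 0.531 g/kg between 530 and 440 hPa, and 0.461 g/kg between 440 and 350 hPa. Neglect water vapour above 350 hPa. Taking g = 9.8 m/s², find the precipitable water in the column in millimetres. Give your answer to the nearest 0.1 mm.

PW ≈ 12.4 mm

Precipitable water is the column-integrated vapour mass per unit area: PW = (1/g) Σ q̄ Δp, with q in kg/kg and Δp in Pa (1 kg/m² of water = 1 mm).
Layer 1020–730 hPa: Δp = 290 hPa = 29000 Pa, q̄ = 0.00298 kg/kg → 0.00298 × 29000 / 9.8 = 8.82 mm
Layer 730–530 hPa: Δp = 200 hPa = 20000 Pa, q̄ = 0.00133 kg/kg → 0.00133 × 20000 / 9.8 = 2.71 mm
Layer 530–440 hPa: Δp = 90 hPa = 9000 Pa, q̄ = 0.000531 kg/kg → 0.000531 × 9000 / 9.8 = 0.49 mm
Layer 440–350 hPa: Δp = 90 hPa = 9000 Pa, q̄ = 0.000461 kg/kg → 0.000461 × 9000 / 9.8 = 0.42 mm
PW = 8.82 + 2.71 + 0.49 + 0.42 = 12.44 ≈ 12.4 mm.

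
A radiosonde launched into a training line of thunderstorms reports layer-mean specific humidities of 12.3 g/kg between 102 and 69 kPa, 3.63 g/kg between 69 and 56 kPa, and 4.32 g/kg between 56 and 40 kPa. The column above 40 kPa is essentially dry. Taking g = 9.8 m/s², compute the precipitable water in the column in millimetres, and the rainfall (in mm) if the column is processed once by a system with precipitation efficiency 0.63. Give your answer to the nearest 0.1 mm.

Precipitable water is the column-integrated vapour mass per unit area: PW = (1/g) Σ q̄ Δp, with q in kg/kg and Δp in Pa (1 kg/m² of water = 1 mm).
Layer 102–69 kPa: Δp = 330 hPa = 33000 Pa, q̄ = 0.0123 kg/kg → 0.0123 × 33000 / 9.8 = 41.42 mm
Layer 69–56 kPa: Δp = 130 hPa = 13000 Pa, q̄ = 0.00363 kg/kg → 0.00363 × 13000 / 9.8 = 4.82 mm
Layer 56–40 kPa: Δp = 160 hPa = 16000 Pa, q̄ = 0.00432 kg/kg → 0.00432 × 16000 / 9.8 = 7.05 mm
PW = 41.42 + 4.82 + 7.05 = 53.29 ≈ 53.3 mm.
Rainfall = ε × PW = 0.63 × 53.3 = 33.6 mm.

PW ≈ 53.3 mm; rainfall ≈ 33.6 mm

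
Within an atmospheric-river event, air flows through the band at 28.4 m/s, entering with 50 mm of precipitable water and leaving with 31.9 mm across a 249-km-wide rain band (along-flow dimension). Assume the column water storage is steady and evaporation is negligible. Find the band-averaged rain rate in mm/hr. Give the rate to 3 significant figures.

R ≈ 7.43 mm/hr

Column moisture flux per unit crosswind length is F = V × PW.
Inflow: F_in = 28.4 × 50 = 1420 mm·m/s
Outflow: F_out = 28.4 × 31.9 = 905.96 mm·m/s
Steady-state rate R = (F_in − F_out)/L = (1420 − 905.96) / 249000 m = 2.064e-03 mm/s.
R = 2.064e-03 × 3600 = 7.43 mm/hr.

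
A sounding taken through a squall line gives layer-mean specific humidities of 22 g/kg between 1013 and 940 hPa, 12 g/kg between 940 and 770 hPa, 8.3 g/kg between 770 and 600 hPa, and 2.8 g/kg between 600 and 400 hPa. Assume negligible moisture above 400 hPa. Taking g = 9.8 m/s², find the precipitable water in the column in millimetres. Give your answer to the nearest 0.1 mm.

PW ≈ 57.3 mm

Precipitable water is the column-integrated vapour mass per unit area: PW = (1/g) Σ q̄ Δp, with q in kg/kg and Δp in Pa (1 kg/m² of water = 1 mm).
Layer 1013–940 hPa: Δp = 73 hPa = 7300 Pa, q̄ = 0.022 kg/kg → 0.022 × 7300 / 9.8 = 16.39 mm
Layer 940–770 hPa: Δp = 170 hPa = 17000 Pa, q̄ = 0.012 kg/kg → 0.012 × 17000 / 9.8 = 20.82 mm
Layer 770–600 hPa: Δp = 170 hPa = 17000 Pa, q̄ = 0.0083 kg/kg → 0.0083 × 17000 / 9.8 = 14.40 mm
Layer 600–400 hPa: Δp = 200 hPa = 20000 Pa, q̄ = 0.0028 kg/kg → 0.0028 × 20000 / 9.8 = 5.71 mm
PW = 16.39 + 20.82 + 14.40 + 5.71 = 57.32 ≈ 57.3 mm.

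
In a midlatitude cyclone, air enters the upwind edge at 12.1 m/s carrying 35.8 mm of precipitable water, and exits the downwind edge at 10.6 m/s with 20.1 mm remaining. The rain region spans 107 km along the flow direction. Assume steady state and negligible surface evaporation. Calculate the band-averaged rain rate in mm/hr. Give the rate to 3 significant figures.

Column moisture flux per unit crosswind length is F = V × PW.
Inflow: F_in = 12.1 × 35.8 = 433.18 mm·m/s
Outflow: F_out = 10.6 × 20.1 = 213.06 mm·m/s
Steady-state rate R = (F_in − F_out)/L = (433.18 − 213.06) / 107000 m = 2.057e-03 mm/s.
R = 2.057e-03 × 3600 = 7.41 mm/hr.

R ≈ 7.41 mm/hr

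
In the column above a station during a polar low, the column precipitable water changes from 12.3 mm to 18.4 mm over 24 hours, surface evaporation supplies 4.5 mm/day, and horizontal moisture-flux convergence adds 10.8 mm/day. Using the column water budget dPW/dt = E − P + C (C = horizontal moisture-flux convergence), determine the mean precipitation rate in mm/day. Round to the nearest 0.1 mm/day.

dPW/dt = (18.4 − 12.3) mm / (24/24 day) = +6.100 mm/day.
P = E + C − dPW/dt = 4.5 + (10.8) − (+6.100) = 9.2 mm/day.

P ≈ 9.2 mm/day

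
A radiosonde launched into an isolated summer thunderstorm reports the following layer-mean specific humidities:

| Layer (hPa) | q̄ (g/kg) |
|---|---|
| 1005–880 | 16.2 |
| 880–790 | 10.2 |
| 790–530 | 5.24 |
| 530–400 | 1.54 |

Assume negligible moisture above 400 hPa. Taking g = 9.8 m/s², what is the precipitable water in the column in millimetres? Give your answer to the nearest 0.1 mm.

PW ≈ 46.0 mm

Precipitable water is the column-integrated vapour mass per unit area: PW = (1/g) Σ q̄ Δp, with q in kg/kg and Δp in Pa (1 kg/m² of water = 1 mm).
Layer 1005–880 hPa: Δp = 125 hPa = 12500 Pa, q̄ = 0.0162 kg/kg → 0.0162 × 12500 / 9.8 = 20.66 mm
Layer 880–790 hPa: Δp = 90 hPa = 9000 Pa, q̄ = 0.0102 kg/kg → 0.0102 × 9000 / 9.8 = 9.37 mm
Layer 790–530 hPa: Δp = 260 hPa = 26000 Pa, q̄ = 0.00524 kg/kg → 0.00524 × 26000 / 9.8 = 13.90 mm
Layer 530–400 hPa: Δp = 130 hPa = 13000 Pa, q̄ = 0.00154 kg/kg → 0.00154 × 13000 / 9.8 = 2.04 mm
PW = 20.66 + 9.37 + 13.90 + 2.04 = 45.97 ≈ 46.0 mm.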